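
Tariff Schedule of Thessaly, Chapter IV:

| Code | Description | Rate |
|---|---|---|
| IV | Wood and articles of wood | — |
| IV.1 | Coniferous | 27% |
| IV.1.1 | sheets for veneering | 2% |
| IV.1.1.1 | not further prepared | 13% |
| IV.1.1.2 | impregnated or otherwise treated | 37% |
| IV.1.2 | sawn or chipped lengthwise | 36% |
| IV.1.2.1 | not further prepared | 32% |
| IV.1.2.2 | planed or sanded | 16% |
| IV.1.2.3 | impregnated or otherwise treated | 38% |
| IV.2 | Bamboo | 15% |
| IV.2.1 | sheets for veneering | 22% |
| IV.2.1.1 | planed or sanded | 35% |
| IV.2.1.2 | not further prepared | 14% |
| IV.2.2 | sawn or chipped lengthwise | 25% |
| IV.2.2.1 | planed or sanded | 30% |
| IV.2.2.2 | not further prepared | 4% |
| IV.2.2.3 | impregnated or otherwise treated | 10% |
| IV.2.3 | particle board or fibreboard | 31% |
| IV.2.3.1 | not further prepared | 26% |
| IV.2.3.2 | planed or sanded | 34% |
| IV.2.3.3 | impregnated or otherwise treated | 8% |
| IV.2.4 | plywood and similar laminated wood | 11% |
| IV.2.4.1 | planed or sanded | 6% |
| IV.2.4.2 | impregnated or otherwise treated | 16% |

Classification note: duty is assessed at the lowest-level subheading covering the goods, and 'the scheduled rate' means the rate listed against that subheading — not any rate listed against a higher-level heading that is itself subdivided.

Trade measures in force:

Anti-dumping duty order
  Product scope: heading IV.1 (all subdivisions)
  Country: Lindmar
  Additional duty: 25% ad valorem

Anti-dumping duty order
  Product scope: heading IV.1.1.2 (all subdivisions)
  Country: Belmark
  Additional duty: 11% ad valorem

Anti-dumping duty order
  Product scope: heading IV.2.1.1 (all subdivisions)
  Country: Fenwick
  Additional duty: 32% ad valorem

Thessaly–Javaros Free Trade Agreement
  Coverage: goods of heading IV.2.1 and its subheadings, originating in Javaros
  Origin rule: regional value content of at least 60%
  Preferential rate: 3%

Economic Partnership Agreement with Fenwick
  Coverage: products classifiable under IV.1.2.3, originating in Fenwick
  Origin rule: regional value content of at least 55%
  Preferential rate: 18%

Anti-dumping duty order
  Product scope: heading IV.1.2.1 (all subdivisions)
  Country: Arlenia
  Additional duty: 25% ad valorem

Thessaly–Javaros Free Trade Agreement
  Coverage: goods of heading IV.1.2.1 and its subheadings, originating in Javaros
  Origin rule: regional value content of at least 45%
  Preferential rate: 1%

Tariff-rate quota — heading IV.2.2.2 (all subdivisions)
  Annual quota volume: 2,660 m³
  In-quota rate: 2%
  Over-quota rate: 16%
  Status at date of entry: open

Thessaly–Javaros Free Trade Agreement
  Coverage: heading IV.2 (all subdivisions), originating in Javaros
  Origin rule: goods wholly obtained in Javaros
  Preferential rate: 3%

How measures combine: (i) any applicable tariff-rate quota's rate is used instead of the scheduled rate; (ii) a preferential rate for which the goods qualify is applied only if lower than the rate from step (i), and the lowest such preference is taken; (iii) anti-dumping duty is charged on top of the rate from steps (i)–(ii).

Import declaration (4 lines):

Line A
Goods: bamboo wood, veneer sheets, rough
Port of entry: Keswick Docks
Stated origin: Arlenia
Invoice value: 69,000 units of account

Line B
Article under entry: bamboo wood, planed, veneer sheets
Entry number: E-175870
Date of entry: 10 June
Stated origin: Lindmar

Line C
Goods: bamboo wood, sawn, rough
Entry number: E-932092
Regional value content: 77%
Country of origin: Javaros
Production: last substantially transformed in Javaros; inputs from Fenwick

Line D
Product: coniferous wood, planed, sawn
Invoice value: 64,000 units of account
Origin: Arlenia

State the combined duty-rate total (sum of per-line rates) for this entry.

67%

Line A: bamboo → IV.2; veneer sheets → IV.2.1; rough → IV.2.1.2. Scheduled 14%. No special measure applies. → 14%.
Line B: bamboo → IV.2; veneer sheets → IV.2.1; planed → IV.2.1.1. Scheduled 35%. No special measure applies. → 35%.
Line C: bamboo → IV.2; sawn → IV.2.2; rough → IV.2.2.2. Scheduled 4%. quota on IV.2.2.2 open → in-quota 2%; Javaros agreement on IV.2.1: IV.2.2.2 not covered; Javaros agreement on IV.1.2.1: IV.2.2.2 not covered; Javaros agreement on IV.2: not wholly obtained. → 2%.
Line D: coniferous → IV.1; sawn → IV.1.2; planed → IV.1.2.2. Scheduled 16%. No special measure applies. → 16%.
Sum: 14% + 35% + 2% + 16% = 67%.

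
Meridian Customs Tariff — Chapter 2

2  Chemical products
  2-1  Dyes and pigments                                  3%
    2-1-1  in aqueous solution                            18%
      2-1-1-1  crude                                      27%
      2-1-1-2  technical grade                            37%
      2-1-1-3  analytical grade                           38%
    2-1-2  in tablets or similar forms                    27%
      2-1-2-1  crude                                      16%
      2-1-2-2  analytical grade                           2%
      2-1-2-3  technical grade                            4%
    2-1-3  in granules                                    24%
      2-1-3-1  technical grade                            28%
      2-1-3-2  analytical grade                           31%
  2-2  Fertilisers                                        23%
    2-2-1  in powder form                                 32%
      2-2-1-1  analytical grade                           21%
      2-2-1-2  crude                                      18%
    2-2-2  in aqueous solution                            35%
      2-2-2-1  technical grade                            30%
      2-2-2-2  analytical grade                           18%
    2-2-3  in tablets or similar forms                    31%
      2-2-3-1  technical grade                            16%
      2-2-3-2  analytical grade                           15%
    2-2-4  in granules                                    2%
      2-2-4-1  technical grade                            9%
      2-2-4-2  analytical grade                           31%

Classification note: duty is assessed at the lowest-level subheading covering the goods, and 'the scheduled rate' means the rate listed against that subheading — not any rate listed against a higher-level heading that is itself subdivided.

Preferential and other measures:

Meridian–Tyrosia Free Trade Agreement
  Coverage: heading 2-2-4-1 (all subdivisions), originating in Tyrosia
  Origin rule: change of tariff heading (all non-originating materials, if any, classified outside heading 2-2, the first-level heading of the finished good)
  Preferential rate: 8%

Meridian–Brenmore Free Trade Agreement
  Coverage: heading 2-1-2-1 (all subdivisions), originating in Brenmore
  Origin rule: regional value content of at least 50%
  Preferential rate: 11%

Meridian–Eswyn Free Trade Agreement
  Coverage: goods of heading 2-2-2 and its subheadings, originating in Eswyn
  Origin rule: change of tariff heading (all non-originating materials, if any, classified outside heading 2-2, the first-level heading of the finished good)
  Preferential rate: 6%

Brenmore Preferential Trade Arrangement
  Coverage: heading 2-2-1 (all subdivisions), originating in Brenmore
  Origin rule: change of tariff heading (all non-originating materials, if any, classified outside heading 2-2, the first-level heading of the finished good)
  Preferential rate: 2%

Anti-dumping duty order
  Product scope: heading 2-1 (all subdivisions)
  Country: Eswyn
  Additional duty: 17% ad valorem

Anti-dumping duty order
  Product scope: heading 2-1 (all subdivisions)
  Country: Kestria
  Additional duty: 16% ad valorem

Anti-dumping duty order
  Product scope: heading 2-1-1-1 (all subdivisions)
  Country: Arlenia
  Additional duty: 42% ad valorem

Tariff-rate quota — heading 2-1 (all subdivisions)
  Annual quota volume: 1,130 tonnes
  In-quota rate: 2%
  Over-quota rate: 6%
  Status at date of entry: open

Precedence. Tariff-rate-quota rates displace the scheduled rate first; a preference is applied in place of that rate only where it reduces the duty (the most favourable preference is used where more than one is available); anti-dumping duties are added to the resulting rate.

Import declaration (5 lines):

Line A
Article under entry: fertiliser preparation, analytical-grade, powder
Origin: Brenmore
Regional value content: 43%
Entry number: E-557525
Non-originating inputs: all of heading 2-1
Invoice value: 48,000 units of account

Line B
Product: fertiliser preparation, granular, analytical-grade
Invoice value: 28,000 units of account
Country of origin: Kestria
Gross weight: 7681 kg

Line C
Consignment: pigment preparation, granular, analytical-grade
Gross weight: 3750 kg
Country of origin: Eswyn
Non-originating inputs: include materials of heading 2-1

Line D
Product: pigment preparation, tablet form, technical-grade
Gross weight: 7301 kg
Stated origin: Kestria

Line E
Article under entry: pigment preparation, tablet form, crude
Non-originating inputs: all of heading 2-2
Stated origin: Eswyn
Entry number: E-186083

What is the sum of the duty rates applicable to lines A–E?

Line A: fertiliser → 2-2; powder → 2-2-1; analytical-grade → 2-2-1-1. Scheduled 21%. Brenmore agreement on 2-1-2-1: 2-2-1-1 not covered; Brenmore agreement on 2-2-1: CTH met → 2% available; preferential 2%. → 2%.
Line B: fertiliser → 2-2; granular → 2-2-4; analytical-grade → 2-2-4-2. Scheduled 31%. No special measure applies. → 31%.
Line C: pigment → 2-1; granular → 2-1-3; analytical-grade → 2-1-3-2. Scheduled 31%. quota on 2-1 open → in-quota 2%; Eswyn agreement on 2-2-2: 2-1-3-2 not covered; anti-dumping (Eswyn, 2-1): +17%; total 2% + 17% = 19%. → 19%.
Line D: pigment → 2-1; tablet form → 2-1-2; technical-grade → 2-1-2-3. Scheduled 4%. quota on 2-1 open → in-quota 2%; anti-dumping (Kestria, 2-1): +16%; total 2% + 16% = 18%. → 18%.
Line E: pigment → 2-1; tablet form → 2-1-2; crude → 2-1-2-1. Scheduled 16%. quota on 2-1 open → in-quota 2%; Eswyn agreement on 2-2-2: 2-1-2-1 not covered; anti-dumping (Eswyn, 2-1): +17%; total 2% + 17% = 19%. → 19%.
Sum: 2% + 31% + 19% + 18% + 19% = 89%.

89%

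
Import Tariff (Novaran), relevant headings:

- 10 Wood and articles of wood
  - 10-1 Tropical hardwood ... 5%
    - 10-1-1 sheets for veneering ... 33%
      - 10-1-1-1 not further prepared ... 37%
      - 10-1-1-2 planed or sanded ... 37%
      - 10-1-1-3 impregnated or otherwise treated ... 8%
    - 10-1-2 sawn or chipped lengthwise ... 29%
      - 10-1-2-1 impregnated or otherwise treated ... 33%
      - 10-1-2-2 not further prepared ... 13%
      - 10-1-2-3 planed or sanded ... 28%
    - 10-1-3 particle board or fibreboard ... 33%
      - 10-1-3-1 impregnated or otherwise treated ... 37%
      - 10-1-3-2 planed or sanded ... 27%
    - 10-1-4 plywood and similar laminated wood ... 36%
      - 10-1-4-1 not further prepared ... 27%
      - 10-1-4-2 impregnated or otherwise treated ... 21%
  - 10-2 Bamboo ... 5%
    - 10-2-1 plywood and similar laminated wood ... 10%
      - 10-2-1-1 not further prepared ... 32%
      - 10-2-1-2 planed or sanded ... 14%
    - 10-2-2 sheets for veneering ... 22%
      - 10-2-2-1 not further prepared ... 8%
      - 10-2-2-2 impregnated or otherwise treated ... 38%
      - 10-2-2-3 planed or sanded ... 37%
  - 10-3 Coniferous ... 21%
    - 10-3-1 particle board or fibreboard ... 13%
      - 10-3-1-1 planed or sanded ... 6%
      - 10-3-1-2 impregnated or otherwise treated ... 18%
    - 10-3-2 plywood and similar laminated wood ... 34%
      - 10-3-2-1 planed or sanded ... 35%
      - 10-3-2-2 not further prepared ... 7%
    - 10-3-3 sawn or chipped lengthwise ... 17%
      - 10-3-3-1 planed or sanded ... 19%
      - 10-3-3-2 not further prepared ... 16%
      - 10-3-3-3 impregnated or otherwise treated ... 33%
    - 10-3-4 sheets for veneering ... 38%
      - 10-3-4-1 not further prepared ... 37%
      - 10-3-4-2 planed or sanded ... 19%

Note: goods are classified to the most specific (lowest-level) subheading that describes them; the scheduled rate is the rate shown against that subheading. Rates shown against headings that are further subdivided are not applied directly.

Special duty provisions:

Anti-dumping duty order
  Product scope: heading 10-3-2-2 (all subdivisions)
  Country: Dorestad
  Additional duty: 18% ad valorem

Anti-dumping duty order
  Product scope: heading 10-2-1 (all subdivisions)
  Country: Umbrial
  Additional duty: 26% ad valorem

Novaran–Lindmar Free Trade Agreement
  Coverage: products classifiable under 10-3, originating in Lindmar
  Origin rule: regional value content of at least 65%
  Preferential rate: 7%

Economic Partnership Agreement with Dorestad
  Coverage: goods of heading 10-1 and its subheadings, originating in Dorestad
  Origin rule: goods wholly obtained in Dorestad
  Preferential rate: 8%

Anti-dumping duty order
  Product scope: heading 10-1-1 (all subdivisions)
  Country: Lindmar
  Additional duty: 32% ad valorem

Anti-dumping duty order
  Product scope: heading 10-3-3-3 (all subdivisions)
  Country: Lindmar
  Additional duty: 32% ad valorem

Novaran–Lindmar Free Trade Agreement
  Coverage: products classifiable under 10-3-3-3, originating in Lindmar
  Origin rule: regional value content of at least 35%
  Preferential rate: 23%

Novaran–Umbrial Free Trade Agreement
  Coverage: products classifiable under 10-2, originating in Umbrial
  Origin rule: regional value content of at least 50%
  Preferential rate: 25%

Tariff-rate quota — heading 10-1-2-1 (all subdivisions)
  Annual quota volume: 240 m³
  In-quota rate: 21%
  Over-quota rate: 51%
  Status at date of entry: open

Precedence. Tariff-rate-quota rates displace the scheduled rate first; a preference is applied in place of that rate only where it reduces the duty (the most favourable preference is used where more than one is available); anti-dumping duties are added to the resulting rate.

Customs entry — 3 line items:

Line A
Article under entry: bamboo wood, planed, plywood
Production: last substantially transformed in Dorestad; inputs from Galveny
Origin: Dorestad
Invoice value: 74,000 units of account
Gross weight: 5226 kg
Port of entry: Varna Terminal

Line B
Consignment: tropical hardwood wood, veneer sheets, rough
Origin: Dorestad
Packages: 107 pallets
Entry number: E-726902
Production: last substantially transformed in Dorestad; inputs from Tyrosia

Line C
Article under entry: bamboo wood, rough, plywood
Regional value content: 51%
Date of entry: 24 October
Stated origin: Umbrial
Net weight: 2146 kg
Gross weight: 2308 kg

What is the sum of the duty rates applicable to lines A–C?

102%

Line A: bamboo → 10-2; plywood → 10-2-1; planed → 10-2-1-2. Scheduled 14%. Dorestad agreement on 10-1: 10-2-1-2 not covered. → 14%.
Line B: tropical hardwood → 10-1; veneer sheets → 10-1-1; rough → 10-1-1-1. Scheduled 37%. Dorestad agreement on 10-1: not wholly obtained. → 37%.
Line C: bamboo → 10-2; plywood → 10-2-1; rough → 10-2-1-1. Scheduled 32%. Umbrial agreement on 10-2: RVC ≥ 50% → 25% available; preferential 25%; anti-dumping (Umbrial, 10-2-1): +26%; total 25% + 26% = 51%. → 51%.
Sum: 14% + 37% + 51% = 102%.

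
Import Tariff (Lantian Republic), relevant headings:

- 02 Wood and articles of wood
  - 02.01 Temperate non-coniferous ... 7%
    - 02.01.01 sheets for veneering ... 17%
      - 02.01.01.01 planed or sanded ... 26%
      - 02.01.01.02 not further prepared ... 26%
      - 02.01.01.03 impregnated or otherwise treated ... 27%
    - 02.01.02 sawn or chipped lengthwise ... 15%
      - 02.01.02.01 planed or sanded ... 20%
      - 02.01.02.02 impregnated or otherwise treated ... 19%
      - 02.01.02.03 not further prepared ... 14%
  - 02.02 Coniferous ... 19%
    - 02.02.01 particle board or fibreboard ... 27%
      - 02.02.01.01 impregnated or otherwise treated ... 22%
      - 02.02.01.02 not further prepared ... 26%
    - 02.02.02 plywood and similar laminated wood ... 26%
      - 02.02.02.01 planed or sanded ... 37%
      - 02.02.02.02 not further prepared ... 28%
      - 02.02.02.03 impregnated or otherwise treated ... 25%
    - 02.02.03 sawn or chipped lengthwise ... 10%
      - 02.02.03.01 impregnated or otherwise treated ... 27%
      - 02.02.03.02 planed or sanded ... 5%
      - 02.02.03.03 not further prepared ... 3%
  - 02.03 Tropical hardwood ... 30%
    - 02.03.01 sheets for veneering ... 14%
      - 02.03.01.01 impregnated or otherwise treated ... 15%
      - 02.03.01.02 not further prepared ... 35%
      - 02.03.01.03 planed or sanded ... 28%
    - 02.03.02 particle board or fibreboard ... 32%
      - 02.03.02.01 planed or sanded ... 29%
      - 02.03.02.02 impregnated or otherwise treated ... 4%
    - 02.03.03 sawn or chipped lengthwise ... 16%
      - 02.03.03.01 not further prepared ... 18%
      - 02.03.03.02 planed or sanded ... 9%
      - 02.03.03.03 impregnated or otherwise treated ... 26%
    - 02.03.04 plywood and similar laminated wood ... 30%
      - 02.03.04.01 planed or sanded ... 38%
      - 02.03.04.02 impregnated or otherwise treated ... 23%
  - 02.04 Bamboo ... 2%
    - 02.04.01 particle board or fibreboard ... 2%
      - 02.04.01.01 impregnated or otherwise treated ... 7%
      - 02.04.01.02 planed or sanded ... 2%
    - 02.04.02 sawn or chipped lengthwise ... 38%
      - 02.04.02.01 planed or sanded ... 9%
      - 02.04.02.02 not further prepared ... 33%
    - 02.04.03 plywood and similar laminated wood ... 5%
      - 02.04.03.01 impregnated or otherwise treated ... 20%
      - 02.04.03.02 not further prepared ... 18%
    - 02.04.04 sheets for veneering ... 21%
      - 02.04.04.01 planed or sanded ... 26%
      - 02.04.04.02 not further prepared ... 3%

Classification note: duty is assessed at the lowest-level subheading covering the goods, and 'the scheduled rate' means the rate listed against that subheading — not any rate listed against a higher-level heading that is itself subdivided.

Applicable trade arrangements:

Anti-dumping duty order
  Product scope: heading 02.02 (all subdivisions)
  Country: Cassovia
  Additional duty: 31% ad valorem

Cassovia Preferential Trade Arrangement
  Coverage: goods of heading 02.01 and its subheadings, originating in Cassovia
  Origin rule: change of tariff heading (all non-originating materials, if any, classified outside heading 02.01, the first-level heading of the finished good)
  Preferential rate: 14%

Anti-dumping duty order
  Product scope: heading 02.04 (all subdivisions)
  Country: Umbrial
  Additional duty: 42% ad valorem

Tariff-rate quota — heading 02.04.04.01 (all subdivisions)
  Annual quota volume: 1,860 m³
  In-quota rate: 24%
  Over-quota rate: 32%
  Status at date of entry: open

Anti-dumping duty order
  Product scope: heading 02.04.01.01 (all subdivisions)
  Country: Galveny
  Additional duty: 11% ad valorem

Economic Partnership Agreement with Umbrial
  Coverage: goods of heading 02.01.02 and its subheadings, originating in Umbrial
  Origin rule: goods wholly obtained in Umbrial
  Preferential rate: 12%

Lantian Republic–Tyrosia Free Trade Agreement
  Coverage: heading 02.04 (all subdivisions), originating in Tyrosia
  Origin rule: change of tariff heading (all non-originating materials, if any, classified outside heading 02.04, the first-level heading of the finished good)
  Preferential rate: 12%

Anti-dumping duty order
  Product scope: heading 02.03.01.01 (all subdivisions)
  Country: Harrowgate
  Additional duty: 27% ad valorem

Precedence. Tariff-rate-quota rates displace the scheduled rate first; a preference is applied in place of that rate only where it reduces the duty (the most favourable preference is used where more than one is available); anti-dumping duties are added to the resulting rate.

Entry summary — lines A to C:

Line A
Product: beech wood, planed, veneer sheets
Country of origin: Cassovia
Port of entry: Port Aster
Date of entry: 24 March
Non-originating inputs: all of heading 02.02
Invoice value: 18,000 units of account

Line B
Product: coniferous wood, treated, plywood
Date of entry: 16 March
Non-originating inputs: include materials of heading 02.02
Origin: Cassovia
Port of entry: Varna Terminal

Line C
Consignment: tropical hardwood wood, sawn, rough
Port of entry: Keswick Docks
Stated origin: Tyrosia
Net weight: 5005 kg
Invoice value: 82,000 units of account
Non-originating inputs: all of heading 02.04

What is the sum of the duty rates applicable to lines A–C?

Line A: beech → 02.01; veneer sheets → 02.01.01; planed → 02.01.01.01. Scheduled 26%. Cassovia agreement on 02.01: CTH met → 14% available; preferential 14%. → 14%.
Line B: coniferous → 02.02; plywood → 02.02.02; treated → 02.02.02.03. Scheduled 25%. Cassovia agreement on 02.01: 02.02.02.03 not covered; anti-dumping (Cassovia, 02.02): +31%; total 25% + 31% = 56%. → 56%.
Line C: tropical hardwood → 02.03; sawn → 02.03.03; rough → 02.03.03.01. Scheduled 18%. Tyrosia agreement on 02.04: 02.03.03.01 not covered. → 18%.
Sum: 14% + 56% + 18% = 88%.

88%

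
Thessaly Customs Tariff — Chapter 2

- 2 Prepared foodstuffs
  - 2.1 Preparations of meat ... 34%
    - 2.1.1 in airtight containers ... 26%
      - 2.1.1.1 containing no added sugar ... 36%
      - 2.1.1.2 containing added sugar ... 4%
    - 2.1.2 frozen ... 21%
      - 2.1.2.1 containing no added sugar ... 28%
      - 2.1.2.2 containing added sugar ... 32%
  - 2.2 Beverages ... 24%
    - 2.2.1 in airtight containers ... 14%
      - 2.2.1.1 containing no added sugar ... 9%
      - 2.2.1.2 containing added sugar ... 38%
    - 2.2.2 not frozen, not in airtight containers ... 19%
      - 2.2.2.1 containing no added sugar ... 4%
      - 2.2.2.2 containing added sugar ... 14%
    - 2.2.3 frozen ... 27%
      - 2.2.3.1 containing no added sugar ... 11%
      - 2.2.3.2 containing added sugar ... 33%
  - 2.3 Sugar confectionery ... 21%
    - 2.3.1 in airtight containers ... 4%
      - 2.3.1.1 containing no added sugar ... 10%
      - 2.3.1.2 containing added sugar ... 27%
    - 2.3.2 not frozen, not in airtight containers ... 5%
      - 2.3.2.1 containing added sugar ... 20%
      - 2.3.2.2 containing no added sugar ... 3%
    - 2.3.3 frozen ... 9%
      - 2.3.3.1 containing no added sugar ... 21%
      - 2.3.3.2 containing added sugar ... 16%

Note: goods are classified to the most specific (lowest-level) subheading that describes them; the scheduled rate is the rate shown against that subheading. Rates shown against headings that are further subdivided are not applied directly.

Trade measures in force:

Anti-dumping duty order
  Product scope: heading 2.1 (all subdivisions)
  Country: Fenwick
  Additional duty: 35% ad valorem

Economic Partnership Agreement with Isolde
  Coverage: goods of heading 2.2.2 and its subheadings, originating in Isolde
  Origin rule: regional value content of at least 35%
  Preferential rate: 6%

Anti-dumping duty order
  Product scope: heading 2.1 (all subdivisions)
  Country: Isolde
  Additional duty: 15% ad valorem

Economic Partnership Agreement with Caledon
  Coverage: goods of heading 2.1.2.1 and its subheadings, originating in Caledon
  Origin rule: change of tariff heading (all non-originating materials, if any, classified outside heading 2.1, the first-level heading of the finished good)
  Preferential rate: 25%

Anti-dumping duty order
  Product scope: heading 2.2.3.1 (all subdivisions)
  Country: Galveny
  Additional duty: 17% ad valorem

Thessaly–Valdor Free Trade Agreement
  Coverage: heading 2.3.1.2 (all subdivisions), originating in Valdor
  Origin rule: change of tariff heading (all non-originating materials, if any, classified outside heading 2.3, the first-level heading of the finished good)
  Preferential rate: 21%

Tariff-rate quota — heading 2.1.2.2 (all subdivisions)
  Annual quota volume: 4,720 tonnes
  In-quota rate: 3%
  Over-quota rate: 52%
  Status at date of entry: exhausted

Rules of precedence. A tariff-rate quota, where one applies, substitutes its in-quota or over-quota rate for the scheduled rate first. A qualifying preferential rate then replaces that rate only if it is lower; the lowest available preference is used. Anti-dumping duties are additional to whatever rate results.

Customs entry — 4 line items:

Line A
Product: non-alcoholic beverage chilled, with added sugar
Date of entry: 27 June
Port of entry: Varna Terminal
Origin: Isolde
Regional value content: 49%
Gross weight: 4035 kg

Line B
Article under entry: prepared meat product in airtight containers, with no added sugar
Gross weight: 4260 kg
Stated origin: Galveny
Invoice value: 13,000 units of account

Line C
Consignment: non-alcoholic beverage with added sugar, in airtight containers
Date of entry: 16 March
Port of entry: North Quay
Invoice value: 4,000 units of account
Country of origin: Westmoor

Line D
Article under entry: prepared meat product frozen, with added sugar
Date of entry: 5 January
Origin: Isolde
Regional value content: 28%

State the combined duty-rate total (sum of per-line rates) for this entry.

147%

Line A: non-alcoholic beverage → 2.2; chilled → 2.2.2; with added sugar → 2.2.2.2. Scheduled 14%. Isolde agreement on 2.2.2: RVC ≥ 35% → 6% available; preferential 6%. → 6%.
Line B: prepared meat product → 2.1; in airtight containers → 2.1.1; with no added sugar → 2.1.1.1. Scheduled 36%. No special measure applies. → 36%.
Line C: non-alcoholic beverage → 2.2; in airtight containers → 2.2.1; with added sugar → 2.2.1.2. Scheduled 38%. No special measure applies. → 38%.
Line D: prepared meat product → 2.1; frozen → 2.1.2; with added sugar → 2.1.2.2. Scheduled 32%. quota on 2.1.2.2 exhausted → over-quota 52%; Isolde agreement on 2.2.2: 2.1.2.2 not covered; anti-dumping (Isolde, 2.1): +15%; total 52% + 15% = 67%. → 67%.
Sum: 6% + 36% + 38% + 67% = 147%.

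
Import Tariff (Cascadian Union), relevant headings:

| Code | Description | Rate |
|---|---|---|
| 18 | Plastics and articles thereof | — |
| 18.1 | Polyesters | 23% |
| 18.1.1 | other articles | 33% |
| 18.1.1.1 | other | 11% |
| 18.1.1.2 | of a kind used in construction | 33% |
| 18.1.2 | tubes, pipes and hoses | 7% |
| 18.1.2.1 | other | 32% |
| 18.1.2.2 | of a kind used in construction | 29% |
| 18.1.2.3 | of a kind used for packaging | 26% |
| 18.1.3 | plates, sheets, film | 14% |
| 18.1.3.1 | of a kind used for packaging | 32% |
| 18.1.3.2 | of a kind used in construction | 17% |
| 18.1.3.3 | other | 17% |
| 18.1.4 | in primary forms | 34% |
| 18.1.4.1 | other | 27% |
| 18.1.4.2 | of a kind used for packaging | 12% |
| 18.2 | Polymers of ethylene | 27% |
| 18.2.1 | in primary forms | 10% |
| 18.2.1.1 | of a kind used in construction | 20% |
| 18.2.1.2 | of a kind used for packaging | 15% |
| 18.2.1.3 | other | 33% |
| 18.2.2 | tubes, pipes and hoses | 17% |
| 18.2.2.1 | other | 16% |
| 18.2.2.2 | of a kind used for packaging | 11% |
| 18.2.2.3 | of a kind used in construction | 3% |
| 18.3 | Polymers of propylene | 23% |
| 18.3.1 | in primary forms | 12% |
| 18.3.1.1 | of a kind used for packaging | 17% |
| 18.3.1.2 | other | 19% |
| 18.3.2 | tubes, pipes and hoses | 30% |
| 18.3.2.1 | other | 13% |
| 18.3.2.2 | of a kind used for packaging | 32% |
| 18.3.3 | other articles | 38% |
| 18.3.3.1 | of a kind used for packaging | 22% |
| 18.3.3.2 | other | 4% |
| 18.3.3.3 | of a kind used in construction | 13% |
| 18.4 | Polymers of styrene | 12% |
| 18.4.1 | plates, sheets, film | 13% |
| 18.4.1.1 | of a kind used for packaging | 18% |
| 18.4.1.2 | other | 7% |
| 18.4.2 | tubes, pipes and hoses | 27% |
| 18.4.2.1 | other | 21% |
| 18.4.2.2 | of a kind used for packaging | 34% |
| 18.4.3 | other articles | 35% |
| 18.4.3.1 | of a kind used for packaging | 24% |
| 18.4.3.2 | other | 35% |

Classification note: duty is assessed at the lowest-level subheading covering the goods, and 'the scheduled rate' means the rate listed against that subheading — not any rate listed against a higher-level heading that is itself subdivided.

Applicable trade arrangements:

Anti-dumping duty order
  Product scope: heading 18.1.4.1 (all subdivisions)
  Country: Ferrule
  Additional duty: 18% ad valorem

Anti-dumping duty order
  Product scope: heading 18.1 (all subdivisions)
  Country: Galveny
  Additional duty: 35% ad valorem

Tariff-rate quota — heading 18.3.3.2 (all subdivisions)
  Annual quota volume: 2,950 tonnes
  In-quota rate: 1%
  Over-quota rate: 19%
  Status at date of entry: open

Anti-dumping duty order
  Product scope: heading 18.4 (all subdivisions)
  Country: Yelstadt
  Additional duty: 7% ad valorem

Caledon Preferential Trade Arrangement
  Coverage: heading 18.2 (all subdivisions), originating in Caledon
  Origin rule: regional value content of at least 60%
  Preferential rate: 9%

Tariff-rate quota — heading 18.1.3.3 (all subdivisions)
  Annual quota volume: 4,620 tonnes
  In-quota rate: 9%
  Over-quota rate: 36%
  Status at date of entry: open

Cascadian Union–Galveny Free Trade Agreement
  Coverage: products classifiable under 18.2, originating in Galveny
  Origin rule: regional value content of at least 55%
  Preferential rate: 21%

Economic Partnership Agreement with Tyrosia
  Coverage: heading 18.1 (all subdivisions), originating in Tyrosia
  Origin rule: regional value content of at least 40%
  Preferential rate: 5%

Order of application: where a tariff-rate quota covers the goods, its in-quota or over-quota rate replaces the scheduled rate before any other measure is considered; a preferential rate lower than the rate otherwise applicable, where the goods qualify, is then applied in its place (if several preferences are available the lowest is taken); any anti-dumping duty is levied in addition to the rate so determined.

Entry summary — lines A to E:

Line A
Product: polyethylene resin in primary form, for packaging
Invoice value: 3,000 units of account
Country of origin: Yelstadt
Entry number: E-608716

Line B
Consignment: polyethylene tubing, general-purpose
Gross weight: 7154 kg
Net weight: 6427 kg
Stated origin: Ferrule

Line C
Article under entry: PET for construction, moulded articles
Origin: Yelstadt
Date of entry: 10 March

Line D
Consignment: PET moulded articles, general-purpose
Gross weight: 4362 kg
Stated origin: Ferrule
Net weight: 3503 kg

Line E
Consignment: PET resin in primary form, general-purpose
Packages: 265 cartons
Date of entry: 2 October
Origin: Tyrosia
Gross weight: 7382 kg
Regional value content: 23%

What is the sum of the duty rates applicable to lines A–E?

102%

Line A: polyethylene → 18.2; resin in primary form → 18.2.1; for packaging → 18.2.1.2. Scheduled 15%. No special measure applies. → 15%.
Line B: polyethylene → 18.2; tubing → 18.2.2; general-purpose → 18.2.2.1. Scheduled 16%. No special measure applies. → 16%.
Line C: PET → 18.1; moulded articles → 18.1.1; for construction → 18.1.1.2. Scheduled 33%. No special measure applies. → 33%.
Line D: PET → 18.1; moulded articles → 18.1.1; general-purpose → 18.1.1.1. Scheduled 11%. No special measure applies. → 11%.
Line E: PET → 18.1; resin in primary form → 18.1.4; general-purpose → 18.1.4.1. Scheduled 27%. Tyrosia agreement on 18.1: RVC < 40%. → 27%.
Sum: 15% + 16% + 33% + 11% + 27% = 102%.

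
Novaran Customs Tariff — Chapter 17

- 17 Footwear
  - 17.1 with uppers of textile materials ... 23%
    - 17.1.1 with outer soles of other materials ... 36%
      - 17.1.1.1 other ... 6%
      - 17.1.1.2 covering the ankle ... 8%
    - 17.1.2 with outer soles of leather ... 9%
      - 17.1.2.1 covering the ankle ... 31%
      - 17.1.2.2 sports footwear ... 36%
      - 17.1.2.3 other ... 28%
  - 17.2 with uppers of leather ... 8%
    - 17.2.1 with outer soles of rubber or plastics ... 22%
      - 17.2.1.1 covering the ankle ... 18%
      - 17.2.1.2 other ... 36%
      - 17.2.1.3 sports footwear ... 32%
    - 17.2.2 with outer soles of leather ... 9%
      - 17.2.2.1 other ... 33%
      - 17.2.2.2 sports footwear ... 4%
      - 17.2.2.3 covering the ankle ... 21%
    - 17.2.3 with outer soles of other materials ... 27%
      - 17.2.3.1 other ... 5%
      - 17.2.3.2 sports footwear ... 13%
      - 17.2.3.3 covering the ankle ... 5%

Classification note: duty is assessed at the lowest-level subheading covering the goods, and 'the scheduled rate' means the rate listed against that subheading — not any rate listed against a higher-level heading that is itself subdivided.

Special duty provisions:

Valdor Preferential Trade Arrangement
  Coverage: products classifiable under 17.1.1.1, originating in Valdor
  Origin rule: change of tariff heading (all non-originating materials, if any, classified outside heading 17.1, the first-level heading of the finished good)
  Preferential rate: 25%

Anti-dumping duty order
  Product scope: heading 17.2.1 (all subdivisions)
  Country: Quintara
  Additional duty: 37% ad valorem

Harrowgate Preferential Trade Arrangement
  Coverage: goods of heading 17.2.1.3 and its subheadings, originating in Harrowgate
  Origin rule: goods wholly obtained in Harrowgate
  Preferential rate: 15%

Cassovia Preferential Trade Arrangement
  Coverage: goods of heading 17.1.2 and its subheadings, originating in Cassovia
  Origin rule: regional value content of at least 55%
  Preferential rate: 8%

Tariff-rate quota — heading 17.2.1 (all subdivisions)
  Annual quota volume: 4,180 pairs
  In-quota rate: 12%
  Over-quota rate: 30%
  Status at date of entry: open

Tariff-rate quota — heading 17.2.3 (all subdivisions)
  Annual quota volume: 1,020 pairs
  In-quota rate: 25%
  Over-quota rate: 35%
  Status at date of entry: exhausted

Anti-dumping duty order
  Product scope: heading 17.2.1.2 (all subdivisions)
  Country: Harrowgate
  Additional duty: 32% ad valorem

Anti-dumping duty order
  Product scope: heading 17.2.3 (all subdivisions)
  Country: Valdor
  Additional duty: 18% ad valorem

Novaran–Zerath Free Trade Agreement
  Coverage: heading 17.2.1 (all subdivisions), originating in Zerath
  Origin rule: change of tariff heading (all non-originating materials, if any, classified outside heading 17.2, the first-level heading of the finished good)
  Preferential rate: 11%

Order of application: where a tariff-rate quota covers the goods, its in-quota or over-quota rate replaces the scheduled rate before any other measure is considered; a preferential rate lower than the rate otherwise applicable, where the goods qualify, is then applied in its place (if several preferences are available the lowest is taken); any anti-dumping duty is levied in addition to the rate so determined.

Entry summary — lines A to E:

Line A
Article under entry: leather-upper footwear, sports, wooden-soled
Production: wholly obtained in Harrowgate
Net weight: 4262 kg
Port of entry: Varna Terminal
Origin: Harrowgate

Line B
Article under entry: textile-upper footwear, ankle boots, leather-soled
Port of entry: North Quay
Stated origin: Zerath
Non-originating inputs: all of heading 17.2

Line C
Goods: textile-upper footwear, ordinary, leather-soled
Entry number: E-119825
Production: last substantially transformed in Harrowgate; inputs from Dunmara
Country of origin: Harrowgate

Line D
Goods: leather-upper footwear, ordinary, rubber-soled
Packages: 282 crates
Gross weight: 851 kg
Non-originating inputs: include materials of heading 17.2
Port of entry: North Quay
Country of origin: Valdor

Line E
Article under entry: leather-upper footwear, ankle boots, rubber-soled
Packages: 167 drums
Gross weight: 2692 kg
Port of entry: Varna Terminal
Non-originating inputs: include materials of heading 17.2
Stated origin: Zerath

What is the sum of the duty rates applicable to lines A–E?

Line A: leather-upper → 17.2; wooden-soled → 17.2.3; sports → 17.2.3.2. Scheduled 13%. quota on 17.2.3 exhausted → over-quota 35%; Harrowgate agreement on 17.2.1.3: 17.2.3.2 not covered. → 35%.
Line B: textile-upper → 17.1; leather-soled → 17.1.2; ankle boots → 17.1.2.1. Scheduled 31%. Zerath agreement on 17.2.1: 17.1.2.1 not covered. → 31%.
Line C: textile-upper → 17.1; leather-soled → 17.1.2; ordinary → 17.1.2.3. Scheduled 28%. Harrowgate agreement on 17.2.1.3: 17.1.2.3 not covered. → 28%.
Line D: leather-upper → 17.2; rubber-soled → 17.2.1; ordinary → 17.2.1.2. Scheduled 36%. quota on 17.2.1 open → in-quota 12%; Valdor agreement on 17.1.1.1: 17.2.1.2 not covered. → 12%.
Line E: leather-upper → 17.2; rubber-soled → 17.2.1; ankle boots → 17.2.1.1. Scheduled 18%. quota on 17.2.1 open → in-quota 12%; Zerath agreement on 17.2.1: CTH not met. → 12%.
Sum: 35% + 31% + 28% + 12% + 12% = 118%.

118%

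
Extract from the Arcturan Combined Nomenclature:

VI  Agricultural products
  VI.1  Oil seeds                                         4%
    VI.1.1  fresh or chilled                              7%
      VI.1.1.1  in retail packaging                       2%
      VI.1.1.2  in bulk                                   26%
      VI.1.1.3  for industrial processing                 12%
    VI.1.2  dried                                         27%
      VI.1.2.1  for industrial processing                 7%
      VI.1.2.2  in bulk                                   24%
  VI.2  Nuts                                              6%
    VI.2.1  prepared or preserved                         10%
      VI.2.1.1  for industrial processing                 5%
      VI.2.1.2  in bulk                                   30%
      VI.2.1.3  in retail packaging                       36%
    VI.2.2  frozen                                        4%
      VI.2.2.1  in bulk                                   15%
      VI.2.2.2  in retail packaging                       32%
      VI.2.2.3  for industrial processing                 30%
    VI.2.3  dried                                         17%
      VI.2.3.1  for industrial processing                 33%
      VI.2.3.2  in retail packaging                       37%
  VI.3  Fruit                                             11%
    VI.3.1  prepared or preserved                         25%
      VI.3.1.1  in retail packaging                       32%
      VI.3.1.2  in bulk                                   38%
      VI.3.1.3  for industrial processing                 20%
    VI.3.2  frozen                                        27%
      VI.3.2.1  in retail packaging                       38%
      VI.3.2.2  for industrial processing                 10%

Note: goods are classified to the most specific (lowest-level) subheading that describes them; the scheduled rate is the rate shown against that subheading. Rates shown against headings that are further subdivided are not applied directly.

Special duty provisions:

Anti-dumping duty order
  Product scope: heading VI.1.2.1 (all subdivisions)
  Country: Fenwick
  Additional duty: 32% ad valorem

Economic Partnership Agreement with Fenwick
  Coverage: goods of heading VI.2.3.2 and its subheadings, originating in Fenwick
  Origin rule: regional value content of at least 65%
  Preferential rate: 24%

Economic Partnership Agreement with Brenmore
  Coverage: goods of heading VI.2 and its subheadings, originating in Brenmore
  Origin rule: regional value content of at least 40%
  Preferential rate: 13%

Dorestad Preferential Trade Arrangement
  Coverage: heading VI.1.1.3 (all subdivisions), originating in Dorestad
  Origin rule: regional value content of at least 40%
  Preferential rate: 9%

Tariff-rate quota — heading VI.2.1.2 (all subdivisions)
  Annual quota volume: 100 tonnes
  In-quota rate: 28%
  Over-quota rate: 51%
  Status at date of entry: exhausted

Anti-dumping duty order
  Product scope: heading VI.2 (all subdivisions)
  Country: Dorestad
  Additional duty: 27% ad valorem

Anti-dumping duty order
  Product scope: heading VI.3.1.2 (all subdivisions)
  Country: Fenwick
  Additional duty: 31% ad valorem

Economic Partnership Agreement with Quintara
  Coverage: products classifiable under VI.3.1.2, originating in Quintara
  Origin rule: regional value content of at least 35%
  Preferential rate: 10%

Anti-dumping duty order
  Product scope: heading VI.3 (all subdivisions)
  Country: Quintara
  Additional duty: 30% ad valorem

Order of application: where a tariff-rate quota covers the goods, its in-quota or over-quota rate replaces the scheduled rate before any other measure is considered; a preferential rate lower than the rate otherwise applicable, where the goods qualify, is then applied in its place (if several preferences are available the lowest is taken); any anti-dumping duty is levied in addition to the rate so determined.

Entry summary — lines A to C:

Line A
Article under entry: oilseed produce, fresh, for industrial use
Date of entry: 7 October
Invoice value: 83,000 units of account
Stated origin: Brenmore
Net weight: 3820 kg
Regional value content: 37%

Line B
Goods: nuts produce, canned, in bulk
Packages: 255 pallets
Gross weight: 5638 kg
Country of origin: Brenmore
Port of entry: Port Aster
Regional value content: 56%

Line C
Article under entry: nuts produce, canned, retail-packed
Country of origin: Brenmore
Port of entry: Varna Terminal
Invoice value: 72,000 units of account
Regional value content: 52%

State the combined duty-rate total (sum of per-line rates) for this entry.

38%

Line A: oilseed → VI.1; fresh → VI.1.1; for industrial use → VI.1.1.3. Scheduled 12%. Brenmore agreement on VI.2: VI.1.1.3 not covered. → 12%.
Line B: nuts → VI.2; canned → VI.2.1; in bulk → VI.2.1.2. Scheduled 30%. quota on VI.2.1.2 exhausted → over-quota 51%; Brenmore agreement on VI.2: RVC ≥ 40% → 13% available; preferential 13%. → 13%.
Line C: nuts → VI.2; canned → VI.2.1; retail-packed → VI.2.1.3. Scheduled 36%. Brenmore agreement on VI.2: RVC ≥ 40% → 13% available; preferential 13%. → 13%.
Sum: 12% + 13% + 13% = 38%.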